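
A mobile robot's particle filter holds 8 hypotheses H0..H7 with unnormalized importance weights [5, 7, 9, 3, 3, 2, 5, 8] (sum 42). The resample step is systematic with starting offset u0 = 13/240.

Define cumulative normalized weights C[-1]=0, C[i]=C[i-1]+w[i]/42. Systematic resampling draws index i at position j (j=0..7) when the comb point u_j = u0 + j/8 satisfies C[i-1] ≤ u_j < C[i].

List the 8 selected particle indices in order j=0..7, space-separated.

0 1 2 2 3 5 6 7

C = [5/42, 2/7, 1/2, 4/7, 9/14, 29/42, 17/21, 1]
j=0: u_0=13/240 ∈ [0, 5/42) → index 0
j=1: u_1=43/240 ∈ [5/42, 2/7) → index 1
j=2: u_2=73/240 ∈ [2/7, 1/2) → index 2
j=3: u_3=103/240 ∈ [2/7, 1/2) → index 2
j=4: u_4=133/240 ∈ [1/2, 4/7) → index 3
j=5: u_5=163/240 ∈ [9/14, 29/42) → index 5
j=6: u_6=193/240 ∈ [29/42, 17/21) → index 6
j=7: u_7=223/240 ∈ [17/21, 1) → index 7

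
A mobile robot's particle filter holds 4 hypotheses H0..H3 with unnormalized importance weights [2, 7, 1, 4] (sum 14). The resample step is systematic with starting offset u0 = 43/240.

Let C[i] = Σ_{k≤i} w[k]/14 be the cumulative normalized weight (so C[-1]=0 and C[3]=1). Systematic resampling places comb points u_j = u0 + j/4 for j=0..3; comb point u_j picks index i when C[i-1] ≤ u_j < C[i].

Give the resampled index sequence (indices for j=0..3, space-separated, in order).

1 1 2 3

C = [1/7, 9/14, 5/7, 1]
j=0: u_0=43/240 ∈ [1/7, 9/14) → index 1
j=1: u_1=103/240 ∈ [1/7, 9/14) → index 1
j=2: u_2=163/240 ∈ [9/14, 5/7) → index 2
j=3: u_3=223/240 ∈ [5/7, 1) → index 3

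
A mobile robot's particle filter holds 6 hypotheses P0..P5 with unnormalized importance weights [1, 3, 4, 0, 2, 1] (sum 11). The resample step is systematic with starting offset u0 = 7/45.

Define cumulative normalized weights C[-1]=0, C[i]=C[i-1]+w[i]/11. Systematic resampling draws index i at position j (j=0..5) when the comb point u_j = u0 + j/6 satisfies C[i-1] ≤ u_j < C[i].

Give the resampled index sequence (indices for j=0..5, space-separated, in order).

C = [1/11, 4/11, 8/11, 8/11, 10/11, 1]
j=0: u_0=7/45 ∈ [1/11, 4/11) → index 1
j=1: u_1=29/90 ∈ [1/11, 4/11) → index 1
j=2: u_2=22/45 ∈ [4/11, 8/11) → index 2
j=3: u_3=59/90 ∈ [4/11, 8/11) → index 2
j=4: u_4=37/45 ∈ [8/11, 10/11) → index 4
j=5: u_5=89/90 ∈ [10/11, 1) → index 5

1 1 2 2 4 5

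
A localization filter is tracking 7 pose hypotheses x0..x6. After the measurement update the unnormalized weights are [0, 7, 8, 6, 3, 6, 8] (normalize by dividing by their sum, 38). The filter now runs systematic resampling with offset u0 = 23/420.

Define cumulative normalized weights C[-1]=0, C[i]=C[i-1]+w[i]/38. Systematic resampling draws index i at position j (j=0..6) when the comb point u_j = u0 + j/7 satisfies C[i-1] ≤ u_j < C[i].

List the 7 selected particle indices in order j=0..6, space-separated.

C = [0, 7/38, 15/38, 21/38, 12/19, 15/19, 1]
j=0: u_0=23/420 ∈ [0, 7/38) → index 1
j=1: u_1=83/420 ∈ [7/38, 15/38) → index 2
j=2: u_2=143/420 ∈ [7/38, 15/38) → index 2
j=3: u_3=29/60 ∈ [15/38, 21/38) → index 3
j=4: u_4=263/420 ∈ [21/38, 12/19) → index 4
j=5: u_5=323/420 ∈ [12/19, 15/19) → index 5
j=6: u_6=383/420 ∈ [15/19, 1) → index 6

1 2 2 3 4 5 6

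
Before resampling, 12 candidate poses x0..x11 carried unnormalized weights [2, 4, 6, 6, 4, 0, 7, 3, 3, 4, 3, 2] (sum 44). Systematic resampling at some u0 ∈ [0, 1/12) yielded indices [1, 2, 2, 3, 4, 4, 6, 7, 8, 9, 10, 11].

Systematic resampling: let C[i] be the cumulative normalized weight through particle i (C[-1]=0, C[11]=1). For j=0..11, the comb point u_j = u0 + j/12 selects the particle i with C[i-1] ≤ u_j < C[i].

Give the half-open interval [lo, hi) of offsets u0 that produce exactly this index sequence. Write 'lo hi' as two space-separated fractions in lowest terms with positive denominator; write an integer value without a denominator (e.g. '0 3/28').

C = [1/22, 3/22, 3/11, 9/22, 1/2, 1/2, 29/44, 8/11, 35/44, 39/44, 21/22, 1]
j=0 picked index 1: u0 ∈ [1/22, 3/22)
j=1 picked index 2: u0 ∈ [7/132, 25/132)
j=2 picked index 2: u0 ∈ [-1/33, 7/66)
j=3 picked index 3: u0 ∈ [1/44, 7/44)
j=4 picked index 4: u0 ∈ [5/66, 1/6)
j=5 picked index 4: u0 ∈ [-1/132, 1/12)
j=6 picked index 6: u0 ∈ [0, 7/44)
j=7 picked index 7: u0 ∈ [5/66, 19/132)
j=8 picked index 8: u0 ∈ [2/33, 17/132)
j=9 picked index 9: u0 ∈ [1/22, 3/22)
j=10 picked index 10: u0 ∈ [7/132, 4/33)
j=11 picked index 11: u0 ∈ [5/132, 1/12)
intersection: [5/66, 1/12)

5/66 1/12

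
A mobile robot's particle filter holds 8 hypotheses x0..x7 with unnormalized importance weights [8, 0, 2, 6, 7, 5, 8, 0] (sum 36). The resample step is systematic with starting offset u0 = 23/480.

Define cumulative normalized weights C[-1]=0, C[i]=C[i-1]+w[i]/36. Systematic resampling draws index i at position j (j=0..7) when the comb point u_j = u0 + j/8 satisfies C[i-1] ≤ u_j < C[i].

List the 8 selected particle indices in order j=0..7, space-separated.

C = [2/9, 2/9, 5/18, 4/9, 23/36, 7/9, 1, 1]
j=0: u_0=23/480 ∈ [0, 2/9) → index 0
j=1: u_1=83/480 ∈ [0, 2/9) → index 0
j=2: u_2=143/480 ∈ [5/18, 4/9) → index 3
j=3: u_3=203/480 ∈ [5/18, 4/9) → index 3
j=4: u_4=263/480 ∈ [4/9, 23/36) → index 4
j=5: u_5=323/480 ∈ [23/36, 7/9) → index 5
j=6: u_6=383/480 ∈ [7/9, 1) → index 6
j=7: u_7=443/480 ∈ [7/9, 1) → index 6

0 0 3 3 4 5 6 6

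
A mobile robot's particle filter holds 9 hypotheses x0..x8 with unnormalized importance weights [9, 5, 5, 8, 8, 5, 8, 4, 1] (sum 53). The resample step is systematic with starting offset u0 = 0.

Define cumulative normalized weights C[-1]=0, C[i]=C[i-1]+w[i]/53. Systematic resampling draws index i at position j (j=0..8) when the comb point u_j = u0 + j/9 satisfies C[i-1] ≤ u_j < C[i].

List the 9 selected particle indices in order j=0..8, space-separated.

C = [9/53, 14/53, 19/53, 27/53, 35/53, 40/53, 48/53, 52/53, 1]
j=0: u_0=0 ∈ [0, 9/53) → index 0
j=1: u_1=1/9 ∈ [0, 9/53) → index 0
j=2: u_2=2/9 ∈ [9/53, 14/53) → index 1
j=3: u_3=1/3 ∈ [14/53, 19/53) → index 2
j=4: u_4=4/9 ∈ [19/53, 27/53) → index 3
j=5: u_5=5/9 ∈ [27/53, 35/53) → index 4
j=6: u_6=2/3 ∈ [35/53, 40/53) → index 5
j=7: u_7=7/9 ∈ [40/53, 48/53) → index 6
j=8: u_8=8/9 ∈ [40/53, 48/53) → index 6

0 0 1 2 3 4 5 6 6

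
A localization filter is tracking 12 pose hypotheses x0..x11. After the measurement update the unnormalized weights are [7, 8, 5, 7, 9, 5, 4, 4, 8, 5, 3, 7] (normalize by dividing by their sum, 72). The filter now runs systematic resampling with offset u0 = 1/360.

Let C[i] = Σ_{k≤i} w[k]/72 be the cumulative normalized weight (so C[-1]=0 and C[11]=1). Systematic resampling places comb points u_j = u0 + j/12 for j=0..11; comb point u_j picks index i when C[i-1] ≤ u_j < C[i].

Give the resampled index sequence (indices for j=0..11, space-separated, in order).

C = [7/72, 5/24, 5/18, 3/8, 1/2, 41/72, 5/8, 49/72, 19/24, 31/36, 65/72, 1]
j=0: u_0=1/360 ∈ [0, 7/72) → index 0
j=1: u_1=31/360 ∈ [0, 7/72) → index 0
j=2: u_2=61/360 ∈ [7/72, 5/24) → index 1
j=3: u_3=91/360 ∈ [5/24, 5/18) → index 2
j=4: u_4=121/360 ∈ [5/18, 3/8) → index 3
j=5: u_5=151/360 ∈ [3/8, 1/2) → index 4
j=6: u_6=181/360 ∈ [1/2, 41/72) → index 5
j=7: u_7=211/360 ∈ [41/72, 5/8) → index 6
j=8: u_8=241/360 ∈ [5/8, 49/72) → index 7
j=9: u_9=271/360 ∈ [49/72, 19/24) → index 8
j=10: u_10=301/360 ∈ [19/24, 31/36) → index 9
j=11: u_11=331/360 ∈ [65/72, 1) → index 11

0 0 1 2 3 4 5 6 7 8 9 11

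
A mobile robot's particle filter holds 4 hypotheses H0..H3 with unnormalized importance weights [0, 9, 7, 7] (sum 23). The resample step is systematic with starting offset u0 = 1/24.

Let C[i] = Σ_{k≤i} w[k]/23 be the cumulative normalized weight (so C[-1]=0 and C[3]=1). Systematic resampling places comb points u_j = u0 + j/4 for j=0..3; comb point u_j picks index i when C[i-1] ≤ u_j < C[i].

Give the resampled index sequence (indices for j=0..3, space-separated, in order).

1 1 2 3

C = [0, 9/23, 16/23, 1]
j=0: u_0=1/24 ∈ [0, 9/23) → index 1
j=1: u_1=7/24 ∈ [0, 9/23) → index 1
j=2: u_2=13/24 ∈ [9/23, 16/23) → index 2
j=3: u_3=19/24 ∈ [16/23, 1) → index 3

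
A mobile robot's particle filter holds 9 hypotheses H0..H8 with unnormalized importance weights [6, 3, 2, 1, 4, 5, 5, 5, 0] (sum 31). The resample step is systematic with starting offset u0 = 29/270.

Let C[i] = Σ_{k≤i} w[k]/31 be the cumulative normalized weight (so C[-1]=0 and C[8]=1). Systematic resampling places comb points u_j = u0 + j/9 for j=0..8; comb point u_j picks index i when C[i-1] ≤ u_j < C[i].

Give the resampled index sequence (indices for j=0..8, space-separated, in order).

C = [6/31, 9/31, 11/31, 12/31, 16/31, 21/31, 26/31, 1, 1]
j=0: u_0=29/270 ∈ [0, 6/31) → index 0
j=1: u_1=59/270 ∈ [6/31, 9/31) → index 1
j=2: u_2=89/270 ∈ [9/31, 11/31) → index 2
j=3: u_3=119/270 ∈ [12/31, 16/31) → index 4
j=4: u_4=149/270 ∈ [16/31, 21/31) → index 5
j=5: u_5=179/270 ∈ [16/31, 21/31) → index 5
j=6: u_6=209/270 ∈ [21/31, 26/31) → index 6
j=7: u_7=239/270 ∈ [26/31, 1) → index 7
j=8: u_8=269/270 ∈ [26/31, 1) → index 7

0 1 2 4 5 5 6 7 7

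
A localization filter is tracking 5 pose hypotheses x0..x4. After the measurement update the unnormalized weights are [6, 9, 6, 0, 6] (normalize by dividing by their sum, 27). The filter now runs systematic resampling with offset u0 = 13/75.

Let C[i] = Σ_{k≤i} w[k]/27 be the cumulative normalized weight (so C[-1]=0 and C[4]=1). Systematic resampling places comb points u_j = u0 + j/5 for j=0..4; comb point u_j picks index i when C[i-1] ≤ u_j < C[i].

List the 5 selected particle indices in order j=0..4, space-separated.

C = [2/9, 5/9, 7/9, 7/9, 1]
j=0: u_0=13/75 ∈ [0, 2/9) → index 0
j=1: u_1=28/75 ∈ [2/9, 5/9) → index 1
j=2: u_2=43/75 ∈ [5/9, 7/9) → index 2
j=3: u_3=58/75 ∈ [5/9, 7/9) → index 2
j=4: u_4=73/75 ∈ [7/9, 1) → index 4

0 1 2 2 4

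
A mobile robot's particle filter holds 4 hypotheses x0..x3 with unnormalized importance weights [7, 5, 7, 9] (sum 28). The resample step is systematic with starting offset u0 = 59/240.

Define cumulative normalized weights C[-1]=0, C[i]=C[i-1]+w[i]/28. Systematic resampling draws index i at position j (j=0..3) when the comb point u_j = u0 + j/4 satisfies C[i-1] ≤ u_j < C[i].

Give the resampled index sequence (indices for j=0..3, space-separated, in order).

C = [1/4, 3/7, 19/28, 1]
j=0: u_0=59/240 ∈ [0, 1/4) → index 0
j=1: u_1=119/240 ∈ [3/7, 19/28) → index 2
j=2: u_2=179/240 ∈ [19/28, 1) → index 3
j=3: u_3=239/240 ∈ [19/28, 1) → index 3

0 2 3 3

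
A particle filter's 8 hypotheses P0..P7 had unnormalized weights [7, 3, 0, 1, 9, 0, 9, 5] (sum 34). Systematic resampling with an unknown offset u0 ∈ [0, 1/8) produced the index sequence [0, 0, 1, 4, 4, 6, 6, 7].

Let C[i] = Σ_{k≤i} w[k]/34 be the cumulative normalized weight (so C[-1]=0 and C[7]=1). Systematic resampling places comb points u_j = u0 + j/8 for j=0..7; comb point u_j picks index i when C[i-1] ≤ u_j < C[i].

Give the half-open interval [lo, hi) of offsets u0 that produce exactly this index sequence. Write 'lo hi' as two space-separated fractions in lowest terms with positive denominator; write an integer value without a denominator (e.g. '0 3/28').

C = [7/34, 5/17, 5/17, 11/34, 10/17, 10/17, 29/34, 1]
j=0 picked index 0: u0 ∈ [0, 7/34)
j=1 picked index 0: u0 ∈ [-1/8, 11/136)
j=2 picked index 1: u0 ∈ [-3/68, 3/68)
j=3 picked index 4: u0 ∈ [-7/136, 29/136)
j=4 picked index 4: u0 ∈ [-3/17, 3/34)
j=5 picked index 6: u0 ∈ [-5/136, 31/136)
j=6 picked index 6: u0 ∈ [-11/68, 7/68)
j=7 picked index 7: u0 ∈ [-3/136, 1/8)
intersection: [0, 3/68)

0 3/68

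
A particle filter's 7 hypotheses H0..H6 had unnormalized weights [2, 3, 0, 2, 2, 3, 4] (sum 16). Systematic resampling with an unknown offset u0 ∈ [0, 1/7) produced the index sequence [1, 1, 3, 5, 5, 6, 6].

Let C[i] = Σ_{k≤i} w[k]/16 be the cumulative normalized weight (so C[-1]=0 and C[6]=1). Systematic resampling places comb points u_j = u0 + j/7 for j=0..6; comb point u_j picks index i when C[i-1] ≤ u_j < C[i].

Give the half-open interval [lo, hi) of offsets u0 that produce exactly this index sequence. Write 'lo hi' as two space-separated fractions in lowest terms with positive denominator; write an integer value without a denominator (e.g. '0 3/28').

15/112 1/7

C = [1/8, 5/16, 5/16, 7/16, 9/16, 3/4, 1]
j=0 picked index 1: u0 ∈ [1/8, 5/16)
j=1 picked index 1: u0 ∈ [-1/56, 19/112)
j=2 picked index 3: u0 ∈ [3/112, 17/112)
j=3 picked index 5: u0 ∈ [15/112, 9/28)
j=4 picked index 5: u0 ∈ [-1/112, 5/28)
j=5 picked index 6: u0 ∈ [1/28, 2/7)
j=6 picked index 6: u0 ∈ [-3/28, 1/7)
intersection: [15/112, 1/7)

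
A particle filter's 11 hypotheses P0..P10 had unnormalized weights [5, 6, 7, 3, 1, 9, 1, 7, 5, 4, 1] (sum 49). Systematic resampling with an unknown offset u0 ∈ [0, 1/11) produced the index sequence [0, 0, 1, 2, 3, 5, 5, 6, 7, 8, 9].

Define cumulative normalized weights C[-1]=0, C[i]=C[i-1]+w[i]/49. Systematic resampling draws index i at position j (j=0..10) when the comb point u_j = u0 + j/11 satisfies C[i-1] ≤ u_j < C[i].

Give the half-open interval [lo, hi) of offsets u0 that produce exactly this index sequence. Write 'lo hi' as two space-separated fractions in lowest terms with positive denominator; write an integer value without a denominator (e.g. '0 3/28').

2/539 6/539

C = [5/49, 11/49, 18/49, 3/7, 22/49, 31/49, 32/49, 39/49, 44/49, 48/49, 1]
j=0 picked index 0: u0 ∈ [0, 5/49)
j=1 picked index 0: u0 ∈ [-1/11, 6/539)
j=2 picked index 1: u0 ∈ [-43/539, 23/539)
j=3 picked index 2: u0 ∈ [-26/539, 51/539)
j=4 picked index 3: u0 ∈ [2/539, 5/77)
j=5 picked index 5: u0 ∈ [-3/539, 96/539)
j=6 picked index 5: u0 ∈ [-52/539, 47/539)
j=7 picked index 6: u0 ∈ [-2/539, 9/539)
j=8 picked index 7: u0 ∈ [-40/539, 37/539)
j=9 picked index 8: u0 ∈ [-12/539, 43/539)
j=10 picked index 9: u0 ∈ [-6/539, 38/539)
intersection: [2/539, 6/539)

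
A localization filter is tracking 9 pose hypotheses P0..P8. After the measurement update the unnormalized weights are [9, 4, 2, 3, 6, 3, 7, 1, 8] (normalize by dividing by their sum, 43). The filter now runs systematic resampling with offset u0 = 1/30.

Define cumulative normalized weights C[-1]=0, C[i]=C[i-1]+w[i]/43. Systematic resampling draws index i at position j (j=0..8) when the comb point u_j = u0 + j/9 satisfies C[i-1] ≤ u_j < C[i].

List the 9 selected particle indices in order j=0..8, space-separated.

0 0 1 3 4 5 6 7 8

C = [9/43, 13/43, 15/43, 18/43, 24/43, 27/43, 34/43, 35/43, 1]
j=0: u_0=1/30 ∈ [0, 9/43) → index 0
j=1: u_1=13/90 ∈ [0, 9/43) → index 0
j=2: u_2=23/90 ∈ [9/43, 13/43) → index 1
j=3: u_3=11/30 ∈ [15/43, 18/43) → index 3
j=4: u_4=43/90 ∈ [18/43, 24/43) → index 4
j=5: u_5=53/90 ∈ [24/43, 27/43) → index 5
j=6: u_6=7/10 ∈ [27/43, 34/43) → index 6
j=7: u_7=73/90 ∈ [34/43, 35/43) → index 7
j=8: u_8=83/90 ∈ [35/43, 1) → index 8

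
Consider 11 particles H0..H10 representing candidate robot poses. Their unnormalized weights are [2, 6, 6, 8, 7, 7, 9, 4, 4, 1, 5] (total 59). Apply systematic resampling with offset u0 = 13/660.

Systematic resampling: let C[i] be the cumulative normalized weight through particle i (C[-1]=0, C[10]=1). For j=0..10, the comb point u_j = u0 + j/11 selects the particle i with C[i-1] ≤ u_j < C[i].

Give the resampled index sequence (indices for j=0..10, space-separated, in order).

C = [2/59, 8/59, 14/59, 22/59, 29/59, 36/59, 45/59, 49/59, 53/59, 54/59, 1]
j=0: u_0=13/660 ∈ [0, 2/59) → index 0
j=1: u_1=73/660 ∈ [2/59, 8/59) → index 1
j=2: u_2=133/660 ∈ [8/59, 14/59) → index 2
j=3: u_3=193/660 ∈ [14/59, 22/59) → index 3
j=4: u_4=23/60 ∈ [22/59, 29/59) → index 4
j=5: u_5=313/660 ∈ [22/59, 29/59) → index 4
j=6: u_6=373/660 ∈ [29/59, 36/59) → index 5
j=7: u_7=433/660 ∈ [36/59, 45/59) → index 6
j=8: u_8=493/660 ∈ [36/59, 45/59) → index 6
j=9: u_9=553/660 ∈ [49/59, 53/59) → index 8
j=10: u_10=613/660 ∈ [54/59, 1) → index 10

0 1 2 3 4 4 5 6 6 8 10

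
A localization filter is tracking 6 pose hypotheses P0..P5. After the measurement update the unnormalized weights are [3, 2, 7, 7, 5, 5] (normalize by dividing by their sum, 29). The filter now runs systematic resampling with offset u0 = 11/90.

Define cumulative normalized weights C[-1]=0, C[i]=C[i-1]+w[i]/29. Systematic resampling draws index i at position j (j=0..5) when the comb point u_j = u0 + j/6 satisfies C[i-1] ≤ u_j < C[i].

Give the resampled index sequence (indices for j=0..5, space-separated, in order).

C = [3/29, 5/29, 12/29, 19/29, 24/29, 1]
j=0: u_0=11/90 ∈ [3/29, 5/29) → index 1
j=1: u_1=13/45 ∈ [5/29, 12/29) → index 2
j=2: u_2=41/90 ∈ [12/29, 19/29) → index 3
j=3: u_3=28/45 ∈ [12/29, 19/29) → index 3
j=4: u_4=71/90 ∈ [19/29, 24/29) → index 4
j=5: u_5=43/45 ∈ [24/29, 1) → index 5

1 2 3 3 4 5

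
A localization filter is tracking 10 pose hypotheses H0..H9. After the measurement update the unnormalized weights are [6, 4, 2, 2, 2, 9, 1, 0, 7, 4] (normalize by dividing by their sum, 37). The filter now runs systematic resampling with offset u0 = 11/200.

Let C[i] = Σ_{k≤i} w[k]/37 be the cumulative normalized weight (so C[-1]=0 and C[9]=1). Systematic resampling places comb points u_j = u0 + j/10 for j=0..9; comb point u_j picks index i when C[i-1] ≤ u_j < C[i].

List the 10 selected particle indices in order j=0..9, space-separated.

0 0 1 3 5 5 5 8 8 9

C = [6/37, 10/37, 12/37, 14/37, 16/37, 25/37, 26/37, 26/37, 33/37, 1]
j=0: u_0=11/200 ∈ [0, 6/37) → index 0
j=1: u_1=31/200 ∈ [0, 6/37) → index 0
j=2: u_2=51/200 ∈ [6/37, 10/37) → index 1
j=3: u_3=71/200 ∈ [12/37, 14/37) → index 3
j=4: u_4=91/200 ∈ [16/37, 25/37) → index 5
j=5: u_5=111/200 ∈ [16/37, 25/37) → index 5
j=6: u_6=131/200 ∈ [16/37, 25/37) → index 5
j=7: u_7=151/200 ∈ [26/37, 33/37) → index 8
j=8: u_8=171/200 ∈ [26/37, 33/37) → index 8
j=9: u_9=191/200 ∈ [33/37, 1) → index 9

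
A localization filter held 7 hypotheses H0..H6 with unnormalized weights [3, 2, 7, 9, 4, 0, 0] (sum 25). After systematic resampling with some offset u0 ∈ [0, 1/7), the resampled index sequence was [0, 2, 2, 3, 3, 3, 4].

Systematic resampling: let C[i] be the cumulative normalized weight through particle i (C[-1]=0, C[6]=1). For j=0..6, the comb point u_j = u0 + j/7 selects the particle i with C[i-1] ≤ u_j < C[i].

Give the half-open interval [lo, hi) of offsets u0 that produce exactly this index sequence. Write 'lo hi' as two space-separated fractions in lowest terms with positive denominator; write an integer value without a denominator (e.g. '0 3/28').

C = [3/25, 1/5, 12/25, 21/25, 1, 1, 1]
j=0 picked index 0: u0 ∈ [0, 3/25)
j=1 picked index 2: u0 ∈ [2/35, 59/175)
j=2 picked index 2: u0 ∈ [-3/35, 34/175)
j=3 picked index 3: u0 ∈ [9/175, 72/175)
j=4 picked index 3: u0 ∈ [-16/175, 47/175)
j=5 picked index 3: u0 ∈ [-41/175, 22/175)
j=6 picked index 4: u0 ∈ [-3/175, 1/7)
intersection: [2/35, 3/25)

2/35 3/25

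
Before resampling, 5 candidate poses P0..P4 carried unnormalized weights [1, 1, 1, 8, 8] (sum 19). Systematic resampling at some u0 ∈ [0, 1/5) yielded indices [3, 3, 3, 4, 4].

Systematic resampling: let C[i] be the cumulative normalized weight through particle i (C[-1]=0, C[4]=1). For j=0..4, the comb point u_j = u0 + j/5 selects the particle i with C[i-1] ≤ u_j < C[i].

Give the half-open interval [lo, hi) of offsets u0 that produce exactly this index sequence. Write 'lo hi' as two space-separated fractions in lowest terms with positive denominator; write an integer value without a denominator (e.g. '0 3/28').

C = [1/19, 2/19, 3/19, 11/19, 1]
j=0 picked index 3: u0 ∈ [3/19, 11/19)
j=1 picked index 3: u0 ∈ [-4/95, 36/95)
j=2 picked index 3: u0 ∈ [-23/95, 17/95)
j=3 picked index 4: u0 ∈ [-2/95, 2/5)
j=4 picked index 4: u0 ∈ [-21/95, 1/5)
intersection: [3/19, 17/95)

3/19 17/95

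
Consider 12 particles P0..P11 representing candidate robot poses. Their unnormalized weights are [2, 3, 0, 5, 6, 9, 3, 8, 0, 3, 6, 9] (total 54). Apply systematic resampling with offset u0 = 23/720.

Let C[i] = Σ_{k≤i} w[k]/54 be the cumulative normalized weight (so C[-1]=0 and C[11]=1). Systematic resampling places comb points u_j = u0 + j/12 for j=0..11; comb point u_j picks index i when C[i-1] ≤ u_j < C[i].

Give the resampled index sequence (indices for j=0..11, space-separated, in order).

0 3 4 4 5 5 7 7 9 10 11 11

C = [1/27, 5/54, 5/54, 5/27, 8/27, 25/54, 14/27, 2/3, 2/3, 13/18, 5/6, 1]
j=0: u_0=23/720 ∈ [0, 1/27) → index 0
j=1: u_1=83/720 ∈ [5/54, 5/27) → index 3
j=2: u_2=143/720 ∈ [5/27, 8/27) → index 4
j=3: u_3=203/720 ∈ [5/27, 8/27) → index 4
j=4: u_4=263/720 ∈ [8/27, 25/54) → index 5
j=5: u_5=323/720 ∈ [8/27, 25/54) → index 5
j=6: u_6=383/720 ∈ [14/27, 2/3) → index 7
j=7: u_7=443/720 ∈ [14/27, 2/3) → index 7
j=8: u_8=503/720 ∈ [2/3, 13/18) → index 9
j=9: u_9=563/720 ∈ [13/18, 5/6) → index 10
j=10: u_10=623/720 ∈ [5/6, 1) → index 11
j=11: u_11=683/720 ∈ [5/6, 1) → index 11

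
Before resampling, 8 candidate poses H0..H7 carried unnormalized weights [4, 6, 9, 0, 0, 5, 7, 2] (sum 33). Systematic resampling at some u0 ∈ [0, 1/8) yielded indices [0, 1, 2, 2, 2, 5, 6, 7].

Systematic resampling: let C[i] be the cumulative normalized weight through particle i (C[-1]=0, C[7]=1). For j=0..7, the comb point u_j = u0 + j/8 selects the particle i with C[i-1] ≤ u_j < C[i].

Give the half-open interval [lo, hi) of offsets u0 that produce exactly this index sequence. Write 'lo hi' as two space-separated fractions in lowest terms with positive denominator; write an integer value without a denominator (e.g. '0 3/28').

17/264 5/66

C = [4/33, 10/33, 19/33, 19/33, 19/33, 8/11, 31/33, 1]
j=0 picked index 0: u0 ∈ [0, 4/33)
j=1 picked index 1: u0 ∈ [-1/264, 47/264)
j=2 picked index 2: u0 ∈ [7/132, 43/132)
j=3 picked index 2: u0 ∈ [-19/264, 53/264)
j=4 picked index 2: u0 ∈ [-13/66, 5/66)
j=5 picked index 5: u0 ∈ [-13/264, 9/88)
j=6 picked index 6: u0 ∈ [-1/44, 25/132)
j=7 picked index 7: u0 ∈ [17/264, 1/8)
intersection: [17/264, 5/66)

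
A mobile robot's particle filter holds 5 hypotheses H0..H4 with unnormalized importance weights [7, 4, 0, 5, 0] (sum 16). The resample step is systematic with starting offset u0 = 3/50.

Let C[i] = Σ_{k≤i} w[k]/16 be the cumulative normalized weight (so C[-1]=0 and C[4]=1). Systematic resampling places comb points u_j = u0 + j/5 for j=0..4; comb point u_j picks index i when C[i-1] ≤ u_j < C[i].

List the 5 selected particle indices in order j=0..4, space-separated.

0 0 1 1 3

C = [7/16, 11/16, 11/16, 1, 1]
j=0: u_0=3/50 ∈ [0, 7/16) → index 0
j=1: u_1=13/50 ∈ [0, 7/16) → index 0
j=2: u_2=23/50 ∈ [7/16, 11/16) → index 1
j=3: u_3=33/50 ∈ [7/16, 11/16) → index 1
j=4: u_4=43/50 ∈ [11/16, 1) → index 3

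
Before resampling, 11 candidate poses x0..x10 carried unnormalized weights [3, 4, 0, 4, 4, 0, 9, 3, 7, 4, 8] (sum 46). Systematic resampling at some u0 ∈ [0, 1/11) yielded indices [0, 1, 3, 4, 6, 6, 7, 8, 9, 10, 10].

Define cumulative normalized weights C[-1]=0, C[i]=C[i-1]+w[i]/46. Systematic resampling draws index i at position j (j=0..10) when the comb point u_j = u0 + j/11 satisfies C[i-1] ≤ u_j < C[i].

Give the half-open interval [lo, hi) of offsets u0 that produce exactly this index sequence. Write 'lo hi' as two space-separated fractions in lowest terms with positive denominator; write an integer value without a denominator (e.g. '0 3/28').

3/253 21/506

C = [3/46, 7/46, 7/46, 11/46, 15/46, 15/46, 12/23, 27/46, 17/23, 19/23, 1]
j=0 picked index 0: u0 ∈ [0, 3/46)
j=1 picked index 1: u0 ∈ [-13/506, 31/506)
j=2 picked index 3: u0 ∈ [-15/506, 29/506)
j=3 picked index 4: u0 ∈ [-17/506, 27/506)
j=4 picked index 6: u0 ∈ [-19/506, 40/253)
j=5 picked index 6: u0 ∈ [-65/506, 17/253)
j=6 picked index 7: u0 ∈ [-6/253, 21/506)
j=7 picked index 8: u0 ∈ [-25/506, 26/253)
j=8 picked index 9: u0 ∈ [3/253, 25/253)
j=9 picked index 10: u0 ∈ [2/253, 2/11)
j=10 picked index 10: u0 ∈ [-21/253, 1/11)
intersection: [3/253, 21/506)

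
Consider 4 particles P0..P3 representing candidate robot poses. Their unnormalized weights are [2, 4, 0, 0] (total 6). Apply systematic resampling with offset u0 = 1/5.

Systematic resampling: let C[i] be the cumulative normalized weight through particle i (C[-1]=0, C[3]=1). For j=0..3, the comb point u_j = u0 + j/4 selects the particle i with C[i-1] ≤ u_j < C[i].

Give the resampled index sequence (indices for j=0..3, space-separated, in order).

0 1 1 1

C = [1/3, 1, 1, 1]
j=0: u_0=1/5 ∈ [0, 1/3) → index 0
j=1: u_1=9/20 ∈ [1/3, 1) → index 1
j=2: u_2=7/10 ∈ [1/3, 1) → index 1
j=3: u_3=19/20 ∈ [1/3, 1) → index 1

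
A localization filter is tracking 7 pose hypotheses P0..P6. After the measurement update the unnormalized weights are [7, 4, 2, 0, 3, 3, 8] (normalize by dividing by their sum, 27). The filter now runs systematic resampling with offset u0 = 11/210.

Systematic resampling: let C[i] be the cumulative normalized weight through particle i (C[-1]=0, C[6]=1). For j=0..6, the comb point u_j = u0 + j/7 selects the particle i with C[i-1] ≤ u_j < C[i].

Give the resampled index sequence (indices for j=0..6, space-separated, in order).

0 0 1 2 5 6 6

C = [7/27, 11/27, 13/27, 13/27, 16/27, 19/27, 1]
j=0: u_0=11/210 ∈ [0, 7/27) → index 0
j=1: u_1=41/210 ∈ [0, 7/27) → index 0
j=2: u_2=71/210 ∈ [7/27, 11/27) → index 1
j=3: u_3=101/210 ∈ [11/27, 13/27) → index 2
j=4: u_4=131/210 ∈ [16/27, 19/27) → index 5
j=5: u_5=23/30 ∈ [19/27, 1) → index 6
j=6: u_6=191/210 ∈ [19/27, 1) → index 6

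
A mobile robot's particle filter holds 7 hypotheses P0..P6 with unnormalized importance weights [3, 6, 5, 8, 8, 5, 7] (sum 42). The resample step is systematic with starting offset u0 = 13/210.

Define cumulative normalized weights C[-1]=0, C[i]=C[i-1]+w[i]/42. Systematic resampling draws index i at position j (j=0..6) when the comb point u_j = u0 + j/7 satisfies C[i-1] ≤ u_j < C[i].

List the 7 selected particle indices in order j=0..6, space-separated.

0 1 3 3 4 5 6

C = [1/14, 3/14, 1/3, 11/21, 5/7, 5/6, 1]
j=0: u_0=13/210 ∈ [0, 1/14) → index 0
j=1: u_1=43/210 ∈ [1/14, 3/14) → index 1
j=2: u_2=73/210 ∈ [1/3, 11/21) → index 3
j=3: u_3=103/210 ∈ [1/3, 11/21) → index 3
j=4: u_4=19/30 ∈ [11/21, 5/7) → index 4
j=5: u_5=163/210 ∈ [5/7, 5/6) → index 5
j=6: u_6=193/210 ∈ [5/6, 1) → index 6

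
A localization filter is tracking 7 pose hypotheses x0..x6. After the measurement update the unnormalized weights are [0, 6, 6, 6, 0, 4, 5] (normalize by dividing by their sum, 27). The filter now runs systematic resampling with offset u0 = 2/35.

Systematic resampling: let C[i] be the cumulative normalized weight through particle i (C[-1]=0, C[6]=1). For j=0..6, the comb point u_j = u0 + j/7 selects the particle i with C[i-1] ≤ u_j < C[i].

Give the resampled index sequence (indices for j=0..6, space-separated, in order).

1 1 2 3 3 5 6

C = [0, 2/9, 4/9, 2/3, 2/3, 22/27, 1]
j=0: u_0=2/35 ∈ [0, 2/9) → index 1
j=1: u_1=1/5 ∈ [0, 2/9) → index 1
j=2: u_2=12/35 ∈ [2/9, 4/9) → index 2
j=3: u_3=17/35 ∈ [4/9, 2/3) → index 3
j=4: u_4=22/35 ∈ [4/9, 2/3) → index 3
j=5: u_5=27/35 ∈ [2/3, 22/27) → index 5
j=6: u_6=32/35 ∈ [22/27, 1) → index 6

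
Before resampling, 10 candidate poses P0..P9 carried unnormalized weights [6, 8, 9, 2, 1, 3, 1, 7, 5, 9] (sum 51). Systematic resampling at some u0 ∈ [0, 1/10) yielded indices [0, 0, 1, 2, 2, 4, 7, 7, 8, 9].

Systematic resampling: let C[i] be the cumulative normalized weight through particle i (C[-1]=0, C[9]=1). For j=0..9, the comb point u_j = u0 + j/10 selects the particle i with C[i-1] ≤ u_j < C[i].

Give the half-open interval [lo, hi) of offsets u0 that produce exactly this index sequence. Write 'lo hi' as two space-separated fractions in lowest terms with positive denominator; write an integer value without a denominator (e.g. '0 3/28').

C = [2/17, 14/51, 23/51, 25/51, 26/51, 29/51, 10/17, 37/51, 14/17, 1]
j=0 picked index 0: u0 ∈ [0, 2/17)
j=1 picked index 0: u0 ∈ [-1/10, 3/170)
j=2 picked index 1: u0 ∈ [-7/85, 19/255)
j=3 picked index 2: u0 ∈ [-13/510, 77/510)
j=4 picked index 2: u0 ∈ [-32/255, 13/255)
j=5 picked index 4: u0 ∈ [-1/102, 1/102)
j=6 picked index 7: u0 ∈ [-1/85, 32/255)
j=7 picked index 7: u0 ∈ [-19/170, 13/510)
j=8 picked index 8: u0 ∈ [-19/255, 2/85)
j=9 picked index 9: u0 ∈ [-13/170, 1/10)
intersection: [0, 1/102)

0 1/102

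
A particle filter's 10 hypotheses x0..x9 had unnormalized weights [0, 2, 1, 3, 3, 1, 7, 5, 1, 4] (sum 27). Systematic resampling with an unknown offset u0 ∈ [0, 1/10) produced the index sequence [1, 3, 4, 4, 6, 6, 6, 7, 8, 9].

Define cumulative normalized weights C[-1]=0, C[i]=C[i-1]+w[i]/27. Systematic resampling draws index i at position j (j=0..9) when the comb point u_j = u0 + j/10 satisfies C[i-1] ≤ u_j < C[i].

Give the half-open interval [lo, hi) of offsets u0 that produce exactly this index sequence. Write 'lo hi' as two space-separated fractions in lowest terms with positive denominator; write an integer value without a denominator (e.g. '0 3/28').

1/45 4/135

C = [0, 2/27, 1/9, 2/9, 1/3, 10/27, 17/27, 22/27, 23/27, 1]
j=0 picked index 1: u0 ∈ [0, 2/27)
j=1 picked index 3: u0 ∈ [1/90, 11/90)
j=2 picked index 4: u0 ∈ [1/45, 2/15)
j=3 picked index 4: u0 ∈ [-7/90, 1/30)
j=4 picked index 6: u0 ∈ [-4/135, 31/135)
j=5 picked index 6: u0 ∈ [-7/54, 7/54)
j=6 picked index 6: u0 ∈ [-31/135, 4/135)
j=7 picked index 7: u0 ∈ [-19/270, 31/270)
j=8 picked index 8: u0 ∈ [2/135, 7/135)
j=9 picked index 9: u0 ∈ [-13/270, 1/10)
intersection: [1/45, 4/135)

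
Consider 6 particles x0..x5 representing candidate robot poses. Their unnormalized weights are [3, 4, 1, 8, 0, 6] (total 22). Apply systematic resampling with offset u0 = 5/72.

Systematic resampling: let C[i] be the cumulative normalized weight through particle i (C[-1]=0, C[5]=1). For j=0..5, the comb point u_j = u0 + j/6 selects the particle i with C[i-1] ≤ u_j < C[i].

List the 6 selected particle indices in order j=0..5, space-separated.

0 1 3 3 5 5

C = [3/22, 7/22, 4/11, 8/11, 8/11, 1]
j=0: u_0=5/72 ∈ [0, 3/22) → index 0
j=1: u_1=17/72 ∈ [3/22, 7/22) → index 1
j=2: u_2=29/72 ∈ [4/11, 8/11) → index 3
j=3: u_3=41/72 ∈ [4/11, 8/11) → index 3
j=4: u_4=53/72 ∈ [8/11, 1) → index 5
j=5: u_5=65/72 ∈ [8/11, 1) → index 5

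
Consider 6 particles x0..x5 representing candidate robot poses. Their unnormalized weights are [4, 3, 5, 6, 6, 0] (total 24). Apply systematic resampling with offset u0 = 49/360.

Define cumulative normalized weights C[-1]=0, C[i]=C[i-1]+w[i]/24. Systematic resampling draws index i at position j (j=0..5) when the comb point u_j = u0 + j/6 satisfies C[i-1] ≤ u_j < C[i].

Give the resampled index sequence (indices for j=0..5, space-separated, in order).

C = [1/6, 7/24, 1/2, 3/4, 1, 1]
j=0: u_0=49/360 ∈ [0, 1/6) → index 0
j=1: u_1=109/360 ∈ [7/24, 1/2) → index 2
j=2: u_2=169/360 ∈ [7/24, 1/2) → index 2
j=3: u_3=229/360 ∈ [1/2, 3/4) → index 3
j=4: u_4=289/360 ∈ [3/4, 1) → index 4
j=5: u_5=349/360 ∈ [3/4, 1) → index 4

0 2 2 3 4 4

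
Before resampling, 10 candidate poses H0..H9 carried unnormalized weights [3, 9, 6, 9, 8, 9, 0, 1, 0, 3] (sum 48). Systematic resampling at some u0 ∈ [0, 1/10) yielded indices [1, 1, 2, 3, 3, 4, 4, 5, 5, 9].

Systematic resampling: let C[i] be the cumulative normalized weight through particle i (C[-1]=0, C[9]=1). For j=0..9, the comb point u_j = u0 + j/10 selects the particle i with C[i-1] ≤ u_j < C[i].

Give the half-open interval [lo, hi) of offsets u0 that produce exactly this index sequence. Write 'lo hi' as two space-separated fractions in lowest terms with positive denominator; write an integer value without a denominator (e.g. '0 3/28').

C = [1/16, 1/4, 3/8, 9/16, 35/48, 11/12, 11/12, 15/16, 15/16, 1]
j=0 picked index 1: u0 ∈ [1/16, 1/4)
j=1 picked index 1: u0 ∈ [-3/80, 3/20)
j=2 picked index 2: u0 ∈ [1/20, 7/40)
j=3 picked index 3: u0 ∈ [3/40, 21/80)
j=4 picked index 3: u0 ∈ [-1/40, 13/80)
j=5 picked index 4: u0 ∈ [1/16, 11/48)
j=6 picked index 4: u0 ∈ [-3/80, 31/240)
j=7 picked index 5: u0 ∈ [7/240, 13/60)
j=8 picked index 5: u0 ∈ [-17/240, 7/60)
j=9 picked index 9: u0 ∈ [3/80, 1/10)
intersection: [3/40, 1/10)

3/40 1/10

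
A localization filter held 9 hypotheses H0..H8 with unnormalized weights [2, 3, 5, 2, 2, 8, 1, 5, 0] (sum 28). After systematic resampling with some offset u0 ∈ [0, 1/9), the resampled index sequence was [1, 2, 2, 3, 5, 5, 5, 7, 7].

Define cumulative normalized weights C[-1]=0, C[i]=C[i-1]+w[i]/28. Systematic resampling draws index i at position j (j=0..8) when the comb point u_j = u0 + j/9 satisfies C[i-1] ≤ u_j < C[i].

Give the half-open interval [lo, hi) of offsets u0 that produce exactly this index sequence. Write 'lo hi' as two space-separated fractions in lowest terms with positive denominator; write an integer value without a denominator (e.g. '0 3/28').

C = [1/14, 5/28, 5/14, 3/7, 1/2, 11/14, 23/28, 1, 1]
j=0 picked index 1: u0 ∈ [1/14, 5/28)
j=1 picked index 2: u0 ∈ [17/252, 31/126)
j=2 picked index 2: u0 ∈ [-11/252, 17/126)
j=3 picked index 3: u0 ∈ [1/42, 2/21)
j=4 picked index 5: u0 ∈ [1/18, 43/126)
j=5 picked index 5: u0 ∈ [-1/18, 29/126)
j=6 picked index 5: u0 ∈ [-1/6, 5/42)
j=7 picked index 7: u0 ∈ [11/252, 2/9)
j=8 picked index 7: u0 ∈ [-17/252, 1/9)
intersection: [1/14, 2/21)

1/14 2/21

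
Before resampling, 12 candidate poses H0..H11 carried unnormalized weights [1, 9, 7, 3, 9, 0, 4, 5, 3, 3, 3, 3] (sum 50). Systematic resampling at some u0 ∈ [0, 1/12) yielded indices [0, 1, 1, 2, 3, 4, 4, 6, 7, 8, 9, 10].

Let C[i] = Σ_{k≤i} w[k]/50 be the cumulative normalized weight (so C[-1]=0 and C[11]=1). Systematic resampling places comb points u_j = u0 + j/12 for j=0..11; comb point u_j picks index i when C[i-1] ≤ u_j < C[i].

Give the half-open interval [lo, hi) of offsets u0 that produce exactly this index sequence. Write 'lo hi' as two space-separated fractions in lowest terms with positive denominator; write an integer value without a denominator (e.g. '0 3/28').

1/100 1/50

C = [1/50, 1/5, 17/50, 2/5, 29/50, 29/50, 33/50, 19/25, 41/50, 22/25, 47/50, 1]
j=0 picked index 0: u0 ∈ [0, 1/50)
j=1 picked index 1: u0 ∈ [-19/300, 7/60)
j=2 picked index 1: u0 ∈ [-11/75, 1/30)
j=3 picked index 2: u0 ∈ [-1/20, 9/100)
j=4 picked index 3: u0 ∈ [1/150, 1/15)
j=5 picked index 4: u0 ∈ [-1/60, 49/300)
j=6 picked index 4: u0 ∈ [-1/10, 2/25)
j=7 picked index 6: u0 ∈ [-1/300, 23/300)
j=8 picked index 7: u0 ∈ [-1/150, 7/75)
j=9 picked index 8: u0 ∈ [1/100, 7/100)
j=10 picked index 9: u0 ∈ [-1/75, 7/150)
j=11 picked index 10: u0 ∈ [-11/300, 7/300)
intersection: [1/100, 1/50)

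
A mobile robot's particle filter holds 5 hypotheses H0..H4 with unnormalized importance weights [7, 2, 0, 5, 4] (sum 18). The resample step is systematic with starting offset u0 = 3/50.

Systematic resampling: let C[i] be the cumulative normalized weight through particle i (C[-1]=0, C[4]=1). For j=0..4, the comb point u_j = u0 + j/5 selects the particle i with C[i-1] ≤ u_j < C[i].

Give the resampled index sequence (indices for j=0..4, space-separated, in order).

0 0 1 3 4

C = [7/18, 1/2, 1/2, 7/9, 1]
j=0: u_0=3/50 ∈ [0, 7/18) → index 0
j=1: u_1=13/50 ∈ [0, 7/18) → index 0
j=2: u_2=23/50 ∈ [7/18, 1/2) → index 1
j=3: u_3=33/50 ∈ [1/2, 7/9) → index 3
j=4: u_4=43/50 ∈ [7/9, 1) → index 4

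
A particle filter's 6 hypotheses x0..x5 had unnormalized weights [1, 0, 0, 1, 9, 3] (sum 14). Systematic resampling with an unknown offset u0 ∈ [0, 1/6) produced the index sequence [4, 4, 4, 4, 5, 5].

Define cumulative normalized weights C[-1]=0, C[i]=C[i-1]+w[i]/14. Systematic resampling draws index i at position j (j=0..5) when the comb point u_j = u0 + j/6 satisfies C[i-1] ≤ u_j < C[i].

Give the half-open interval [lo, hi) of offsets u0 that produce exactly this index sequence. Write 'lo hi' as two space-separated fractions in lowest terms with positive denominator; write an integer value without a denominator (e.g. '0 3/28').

1/7 1/6

C = [1/14, 1/14, 1/14, 1/7, 11/14, 1]
j=0 picked index 4: u0 ∈ [1/7, 11/14)
j=1 picked index 4: u0 ∈ [-1/42, 13/21)
j=2 picked index 4: u0 ∈ [-4/21, 19/42)
j=3 picked index 4: u0 ∈ [-5/14, 2/7)
j=4 picked index 5: u0 ∈ [5/42, 1/3)
j=5 picked index 5: u0 ∈ [-1/21, 1/6)
intersection: [1/7, 1/6)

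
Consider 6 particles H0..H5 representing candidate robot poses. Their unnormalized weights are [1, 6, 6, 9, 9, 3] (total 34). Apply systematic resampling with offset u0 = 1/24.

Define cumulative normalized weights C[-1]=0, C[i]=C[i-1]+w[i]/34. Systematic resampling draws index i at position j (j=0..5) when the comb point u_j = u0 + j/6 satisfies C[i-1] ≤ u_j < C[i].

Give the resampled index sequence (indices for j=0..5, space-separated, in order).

1 2 2 3 4 4

C = [1/34, 7/34, 13/34, 11/17, 31/34, 1]
j=0: u_0=1/24 ∈ [1/34, 7/34) → index 1
j=1: u_1=5/24 ∈ [7/34, 13/34) → index 2
j=2: u_2=3/8 ∈ [7/34, 13/34) → index 2
j=3: u_3=13/24 ∈ [13/34, 11/17) → index 3
j=4: u_4=17/24 ∈ [11/17, 31/34) → index 4
j=5: u_5=7/8 ∈ [11/17, 31/34) → index 4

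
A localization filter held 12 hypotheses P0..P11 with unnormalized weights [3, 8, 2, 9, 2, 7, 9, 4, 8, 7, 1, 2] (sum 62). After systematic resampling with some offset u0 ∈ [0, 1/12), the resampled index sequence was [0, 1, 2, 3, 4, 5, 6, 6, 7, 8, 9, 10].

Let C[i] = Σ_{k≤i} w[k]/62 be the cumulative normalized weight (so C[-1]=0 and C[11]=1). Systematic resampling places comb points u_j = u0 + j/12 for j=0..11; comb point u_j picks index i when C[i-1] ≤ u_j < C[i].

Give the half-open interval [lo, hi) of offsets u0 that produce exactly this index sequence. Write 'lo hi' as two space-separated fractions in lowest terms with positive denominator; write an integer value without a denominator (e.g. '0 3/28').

13/372 4/93

C = [3/62, 11/62, 13/62, 11/31, 12/31, 1/2, 20/31, 22/31, 26/31, 59/62, 30/31, 1]
j=0 picked index 0: u0 ∈ [0, 3/62)
j=1 picked index 1: u0 ∈ [-13/372, 35/372)
j=2 picked index 2: u0 ∈ [1/93, 4/93)
j=3 picked index 3: u0 ∈ [-5/124, 13/124)
j=4 picked index 4: u0 ∈ [2/93, 5/93)
j=5 picked index 5: u0 ∈ [-11/372, 1/12)
j=6 picked index 6: u0 ∈ [0, 9/62)
j=7 picked index 6: u0 ∈ [-1/12, 23/372)
j=8 picked index 7: u0 ∈ [-2/93, 4/93)
j=9 picked index 8: u0 ∈ [-5/124, 11/124)
j=10 picked index 9: u0 ∈ [1/186, 11/93)
j=11 picked index 10: u0 ∈ [13/372, 19/372)
intersection: [13/372, 4/93)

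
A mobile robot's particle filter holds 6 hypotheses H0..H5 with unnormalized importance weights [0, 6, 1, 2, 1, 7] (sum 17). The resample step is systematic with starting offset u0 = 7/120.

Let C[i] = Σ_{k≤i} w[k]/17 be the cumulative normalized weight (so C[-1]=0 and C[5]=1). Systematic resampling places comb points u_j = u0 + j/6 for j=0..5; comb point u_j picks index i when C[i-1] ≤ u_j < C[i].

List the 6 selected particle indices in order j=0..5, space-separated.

C = [0, 6/17, 7/17, 9/17, 10/17, 1]
j=0: u_0=7/120 ∈ [0, 6/17) → index 1
j=1: u_1=9/40 ∈ [0, 6/17) → index 1
j=2: u_2=47/120 ∈ [6/17, 7/17) → index 2
j=3: u_3=67/120 ∈ [9/17, 10/17) → index 4
j=4: u_4=29/40 ∈ [10/17, 1) → index 5
j=5: u_5=107/120 ∈ [10/17, 1) → index 5

1 1 2 4 5 5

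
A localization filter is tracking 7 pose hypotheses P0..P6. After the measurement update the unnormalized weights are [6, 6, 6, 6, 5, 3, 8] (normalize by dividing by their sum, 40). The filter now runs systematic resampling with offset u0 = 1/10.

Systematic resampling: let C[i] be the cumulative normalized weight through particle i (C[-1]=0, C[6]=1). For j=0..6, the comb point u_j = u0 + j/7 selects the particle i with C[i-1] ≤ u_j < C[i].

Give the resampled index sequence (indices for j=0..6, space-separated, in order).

C = [3/20, 3/10, 9/20, 3/5, 29/40, 4/5, 1]
j=0: u_0=1/10 ∈ [0, 3/20) → index 0
j=1: u_1=17/70 ∈ [3/20, 3/10) → index 1
j=2: u_2=27/70 ∈ [3/10, 9/20) → index 2
j=3: u_3=37/70 ∈ [9/20, 3/5) → index 3
j=4: u_4=47/70 ∈ [3/5, 29/40) → index 4
j=5: u_5=57/70 ∈ [4/5, 1) → index 6
j=6: u_6=67/70 ∈ [4/5, 1) → index 6

0 1 2 3 4 6 6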